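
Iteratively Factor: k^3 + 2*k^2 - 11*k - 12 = (k + 1)*(k^2 + k - 12) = (k - 3)*(k + 1)*(k + 4)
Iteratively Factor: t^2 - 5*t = (t)*(t - 5)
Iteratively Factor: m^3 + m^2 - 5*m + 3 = (m - 1)*(m^2 + 2*m - 3) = (m - 1)*(m + 3)*(m - 1)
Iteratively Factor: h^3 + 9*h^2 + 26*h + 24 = (h + 3)*(h^2 + 6*h + 8) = (h + 3)*(h + 4)*(h + 2)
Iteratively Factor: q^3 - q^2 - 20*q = (q + 4)*(q^2 - 5*q) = (q - 5)*(q + 4)*(q)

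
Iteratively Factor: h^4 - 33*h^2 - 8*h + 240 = (h + 4)*(h^3 - 4*h^2 - 17*h + 60) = (h - 3)*(h + 4)*(h^2 - h - 20) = (h - 3)*(h + 4)^2*(h - 5)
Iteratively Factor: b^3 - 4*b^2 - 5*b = (b)*(b^2 - 4*b - 5) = b*(b + 1)*(b - 5)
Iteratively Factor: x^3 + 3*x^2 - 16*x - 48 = (x + 4)*(x^2 - x - 12) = (x + 3)*(x + 4)*(x - 4)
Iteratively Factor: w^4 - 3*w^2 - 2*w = (w + 1)*(w^3 - w^2 - 2*w) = (w + 1)^2*(w^2 - 2*w) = (w - 2)*(w + 1)^2*(w)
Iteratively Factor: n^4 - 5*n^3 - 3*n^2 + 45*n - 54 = (n - 2)*(n^3 - 3*n^2 - 9*n + 27) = (n - 2)*(n + 3)*(n^2 - 6*n + 9) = (n - 3)*(n - 2)*(n + 3)*(n - 3)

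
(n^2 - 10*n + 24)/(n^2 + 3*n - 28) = (n - 6)/(n + 7)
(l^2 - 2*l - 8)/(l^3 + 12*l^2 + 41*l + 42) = (l - 4)/(l^2 + 10*l + 21)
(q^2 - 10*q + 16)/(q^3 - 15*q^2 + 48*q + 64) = (q - 2)/(q^2 - 7*q - 8)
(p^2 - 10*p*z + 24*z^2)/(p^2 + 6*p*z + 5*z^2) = (p^2 - 10*p*z + 24*z^2)/(p^2 + 6*p*z + 5*z^2)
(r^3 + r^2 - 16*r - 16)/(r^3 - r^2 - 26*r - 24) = (r - 4)/(r - 6)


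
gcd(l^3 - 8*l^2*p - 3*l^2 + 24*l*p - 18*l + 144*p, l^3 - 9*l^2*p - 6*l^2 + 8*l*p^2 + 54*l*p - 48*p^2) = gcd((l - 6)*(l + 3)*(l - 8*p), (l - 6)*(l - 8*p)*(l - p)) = -l^2 + 8*l*p + 6*l - 48*p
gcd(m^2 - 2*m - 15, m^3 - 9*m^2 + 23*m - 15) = m - 5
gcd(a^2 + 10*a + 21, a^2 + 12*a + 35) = a + 7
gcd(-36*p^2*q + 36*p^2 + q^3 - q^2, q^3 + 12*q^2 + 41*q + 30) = 1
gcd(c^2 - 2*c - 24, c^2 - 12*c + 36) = c - 6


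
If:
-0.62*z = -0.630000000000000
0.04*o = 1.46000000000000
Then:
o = 36.50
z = 1.02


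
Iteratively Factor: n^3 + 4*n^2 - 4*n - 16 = (n + 2)*(n^2 + 2*n - 8) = (n + 2)*(n + 4)*(n - 2)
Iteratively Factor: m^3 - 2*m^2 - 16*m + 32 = (m + 4)*(m^2 - 6*m + 8) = (m - 4)*(m + 4)*(m - 2)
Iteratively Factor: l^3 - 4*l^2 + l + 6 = (l + 1)*(l^2 - 5*l + 6) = (l - 3)*(l + 1)*(l - 2)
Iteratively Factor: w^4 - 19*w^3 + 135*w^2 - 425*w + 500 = (w - 5)*(w^3 - 14*w^2 + 65*w - 100) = (w - 5)^2*(w^2 - 9*w + 20) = (w - 5)^3*(w - 4)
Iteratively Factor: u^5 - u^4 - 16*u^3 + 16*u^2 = (u - 1)*(u^4 - 16*u^2) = (u - 4)*(u - 1)*(u^3 + 4*u^2) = (u - 4)*(u - 1)*(u + 4)*(u^2) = u*(u - 4)*(u - 1)*(u + 4)*(u)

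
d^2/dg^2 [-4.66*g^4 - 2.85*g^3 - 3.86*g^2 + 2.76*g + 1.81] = -55.92*g^2 - 17.1*g - 7.72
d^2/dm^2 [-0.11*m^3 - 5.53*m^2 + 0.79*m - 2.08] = -0.66*m - 11.06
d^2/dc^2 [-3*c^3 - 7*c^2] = -18*c - 14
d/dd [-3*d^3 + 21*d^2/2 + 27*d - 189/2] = -9*d^2 + 21*d + 27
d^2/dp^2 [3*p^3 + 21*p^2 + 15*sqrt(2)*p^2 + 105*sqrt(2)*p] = 18*p + 42 + 30*sqrt(2)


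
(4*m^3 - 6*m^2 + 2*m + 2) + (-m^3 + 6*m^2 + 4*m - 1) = 3*m^3 + 6*m + 1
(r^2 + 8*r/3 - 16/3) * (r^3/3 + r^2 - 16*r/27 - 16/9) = r^5/3 + 17*r^4/9 + 8*r^3/27 - 704*r^2/81 - 128*r/81 + 256/27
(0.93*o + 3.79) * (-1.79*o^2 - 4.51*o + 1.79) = -1.6647*o^3 - 10.9784*o^2 - 15.4282*o + 6.7841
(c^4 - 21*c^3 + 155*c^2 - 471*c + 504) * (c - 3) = c^5 - 24*c^4 + 218*c^3 - 936*c^2 + 1917*c - 1512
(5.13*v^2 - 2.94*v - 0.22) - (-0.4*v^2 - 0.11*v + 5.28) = 5.53*v^2 - 2.83*v - 5.5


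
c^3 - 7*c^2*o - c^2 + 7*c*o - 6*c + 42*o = (c - 3)*(c + 2)*(c - 7*o)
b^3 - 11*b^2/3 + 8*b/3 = b*(b - 8/3)*(b - 1)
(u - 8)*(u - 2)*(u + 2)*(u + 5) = u^4 - 3*u^3 - 44*u^2 + 12*u + 160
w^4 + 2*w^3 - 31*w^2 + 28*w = w*(w - 4)*(w - 1)*(w + 7)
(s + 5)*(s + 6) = s^2 + 11*s + 30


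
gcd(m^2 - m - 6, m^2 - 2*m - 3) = m - 3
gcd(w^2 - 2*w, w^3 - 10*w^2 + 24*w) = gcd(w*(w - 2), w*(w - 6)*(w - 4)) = w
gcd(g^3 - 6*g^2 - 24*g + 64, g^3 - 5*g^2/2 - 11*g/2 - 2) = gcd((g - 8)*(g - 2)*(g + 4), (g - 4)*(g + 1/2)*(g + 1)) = 1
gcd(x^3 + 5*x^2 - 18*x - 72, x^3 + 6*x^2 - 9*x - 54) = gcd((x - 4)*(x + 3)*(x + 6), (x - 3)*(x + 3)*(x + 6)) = x^2 + 9*x + 18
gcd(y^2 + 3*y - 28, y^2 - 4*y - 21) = 1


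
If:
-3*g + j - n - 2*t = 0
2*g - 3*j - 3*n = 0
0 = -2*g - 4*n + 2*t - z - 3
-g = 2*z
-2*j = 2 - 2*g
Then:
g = -54/11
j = -65/11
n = 29/11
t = 34/11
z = 27/11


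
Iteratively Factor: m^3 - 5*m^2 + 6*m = (m)*(m^2 - 5*m + 6) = m*(m - 2)*(m - 3)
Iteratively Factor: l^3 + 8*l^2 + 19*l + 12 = (l + 4)*(l^2 + 4*l + 3) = (l + 1)*(l + 4)*(l + 3)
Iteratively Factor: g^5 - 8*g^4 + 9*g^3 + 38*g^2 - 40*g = (g)*(g^4 - 8*g^3 + 9*g^2 + 38*g - 40) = g*(g - 4)*(g^3 - 4*g^2 - 7*g + 10) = g*(g - 5)*(g - 4)*(g^2 + g - 2) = g*(g - 5)*(g - 4)*(g + 2)*(g - 1)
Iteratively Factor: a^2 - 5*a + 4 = (a - 1)*(a - 4)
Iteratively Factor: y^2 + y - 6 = (y + 3)*(y - 2)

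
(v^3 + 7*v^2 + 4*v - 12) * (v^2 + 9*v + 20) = v^5 + 16*v^4 + 87*v^3 + 164*v^2 - 28*v - 240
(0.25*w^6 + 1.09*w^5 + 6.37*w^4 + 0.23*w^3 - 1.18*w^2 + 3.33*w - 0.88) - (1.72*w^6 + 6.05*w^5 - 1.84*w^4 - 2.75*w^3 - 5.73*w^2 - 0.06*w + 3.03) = -1.47*w^6 - 4.96*w^5 + 8.21*w^4 + 2.98*w^3 + 4.55*w^2 + 3.39*w - 3.91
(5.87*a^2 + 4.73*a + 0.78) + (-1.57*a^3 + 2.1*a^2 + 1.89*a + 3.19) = -1.57*a^3 + 7.97*a^2 + 6.62*a + 3.97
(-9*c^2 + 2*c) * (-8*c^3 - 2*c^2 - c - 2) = 72*c^5 + 2*c^4 + 5*c^3 + 16*c^2 - 4*c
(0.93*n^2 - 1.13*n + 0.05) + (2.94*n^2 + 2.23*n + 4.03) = 3.87*n^2 + 1.1*n + 4.08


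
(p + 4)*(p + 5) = p^2 + 9*p + 20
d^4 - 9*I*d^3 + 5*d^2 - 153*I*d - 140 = (d - 7*I)*(d - 5*I)*(d - I)*(d + 4*I)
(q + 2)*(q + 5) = q^2 + 7*q + 10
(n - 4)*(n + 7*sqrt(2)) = n^2 - 4*n + 7*sqrt(2)*n - 28*sqrt(2)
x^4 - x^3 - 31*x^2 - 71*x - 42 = (x - 7)*(x + 1)*(x + 2)*(x + 3)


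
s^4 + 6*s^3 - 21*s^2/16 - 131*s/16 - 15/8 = (s - 5/4)*(s + 1/4)*(s + 1)*(s + 6)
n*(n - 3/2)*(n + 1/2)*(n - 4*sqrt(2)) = n^4 - 4*sqrt(2)*n^3 - n^3 - 3*n^2/4 + 4*sqrt(2)*n^2 + 3*sqrt(2)*n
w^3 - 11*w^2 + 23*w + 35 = (w - 7)*(w - 5)*(w + 1)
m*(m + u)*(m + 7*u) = m^3 + 8*m^2*u + 7*m*u^2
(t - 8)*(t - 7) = t^2 - 15*t + 56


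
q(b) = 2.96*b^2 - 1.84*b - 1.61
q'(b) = 5.92*b - 1.84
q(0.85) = -1.04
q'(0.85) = 3.19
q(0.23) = -1.88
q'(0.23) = -0.48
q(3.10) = 21.13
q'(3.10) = 16.51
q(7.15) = 136.56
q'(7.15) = 40.49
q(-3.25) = 35.64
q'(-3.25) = -21.08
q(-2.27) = 17.82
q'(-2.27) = -15.28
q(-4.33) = 61.85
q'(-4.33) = -27.47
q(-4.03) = 53.88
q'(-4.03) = -25.70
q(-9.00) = 254.71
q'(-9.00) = -55.12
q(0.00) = -1.61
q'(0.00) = -1.84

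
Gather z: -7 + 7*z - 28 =7*z - 35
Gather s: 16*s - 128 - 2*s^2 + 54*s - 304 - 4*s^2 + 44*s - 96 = -6*s^2 + 114*s - 528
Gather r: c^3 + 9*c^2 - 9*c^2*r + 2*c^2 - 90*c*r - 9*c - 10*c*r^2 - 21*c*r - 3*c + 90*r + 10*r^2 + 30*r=c^3 + 11*c^2 - 12*c + r^2*(10 - 10*c) + r*(-9*c^2 - 111*c + 120)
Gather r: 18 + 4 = 22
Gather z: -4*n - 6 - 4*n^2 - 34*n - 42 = -4*n^2 - 38*n - 48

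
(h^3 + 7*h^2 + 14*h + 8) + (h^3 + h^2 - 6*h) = 2*h^3 + 8*h^2 + 8*h + 8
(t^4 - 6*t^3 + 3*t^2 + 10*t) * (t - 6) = t^5 - 12*t^4 + 39*t^3 - 8*t^2 - 60*t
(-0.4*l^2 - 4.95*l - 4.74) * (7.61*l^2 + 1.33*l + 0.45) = -3.044*l^4 - 38.2015*l^3 - 42.8349*l^2 - 8.5317*l - 2.133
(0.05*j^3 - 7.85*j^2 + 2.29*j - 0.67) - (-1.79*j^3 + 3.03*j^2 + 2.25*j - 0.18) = 1.84*j^3 - 10.88*j^2 + 0.04*j - 0.49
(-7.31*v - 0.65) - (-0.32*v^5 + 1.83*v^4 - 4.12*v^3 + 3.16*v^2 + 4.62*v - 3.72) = 0.32*v^5 - 1.83*v^4 + 4.12*v^3 - 3.16*v^2 - 11.93*v + 3.07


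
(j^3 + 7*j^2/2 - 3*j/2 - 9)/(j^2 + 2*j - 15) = (2*j^3 + 7*j^2 - 3*j - 18)/(2*(j^2 + 2*j - 15))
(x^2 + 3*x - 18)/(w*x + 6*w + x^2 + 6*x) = (x - 3)/(w + x)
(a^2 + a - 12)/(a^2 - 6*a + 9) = (a + 4)/(a - 3)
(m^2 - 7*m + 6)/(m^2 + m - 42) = (m - 1)/(m + 7)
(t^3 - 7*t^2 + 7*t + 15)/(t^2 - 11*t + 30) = (t^2 - 2*t - 3)/(t - 6)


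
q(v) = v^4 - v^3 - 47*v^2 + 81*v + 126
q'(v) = 4*v^3 - 3*v^2 - 94*v + 81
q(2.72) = 33.21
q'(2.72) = -116.38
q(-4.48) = -687.45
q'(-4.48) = 82.25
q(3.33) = -39.41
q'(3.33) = -117.58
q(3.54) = -63.57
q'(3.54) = -111.91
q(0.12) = 135.04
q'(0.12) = 69.68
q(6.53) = 190.61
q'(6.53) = 453.04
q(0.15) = 137.09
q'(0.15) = 66.85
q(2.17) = 92.41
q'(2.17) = -96.23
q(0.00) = 126.00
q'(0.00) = 81.00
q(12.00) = 13338.00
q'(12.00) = 5433.00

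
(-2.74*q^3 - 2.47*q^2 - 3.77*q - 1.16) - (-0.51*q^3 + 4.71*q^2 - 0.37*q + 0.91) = -2.23*q^3 - 7.18*q^2 - 3.4*q - 2.07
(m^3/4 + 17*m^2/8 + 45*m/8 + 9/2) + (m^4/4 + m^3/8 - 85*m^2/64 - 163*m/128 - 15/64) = m^4/4 + 3*m^3/8 + 51*m^2/64 + 557*m/128 + 273/64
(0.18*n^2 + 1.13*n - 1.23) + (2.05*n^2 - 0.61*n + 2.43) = 2.23*n^2 + 0.52*n + 1.2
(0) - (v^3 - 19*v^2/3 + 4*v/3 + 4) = -v^3 + 19*v^2/3 - 4*v/3 - 4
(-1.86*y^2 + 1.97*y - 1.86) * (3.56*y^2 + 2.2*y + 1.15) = -6.6216*y^4 + 2.9212*y^3 - 4.4266*y^2 - 1.8265*y - 2.139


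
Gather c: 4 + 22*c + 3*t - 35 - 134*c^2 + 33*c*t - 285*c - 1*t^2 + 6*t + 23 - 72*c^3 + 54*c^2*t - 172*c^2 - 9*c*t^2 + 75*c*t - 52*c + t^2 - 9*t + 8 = -72*c^3 + c^2*(54*t - 306) + c*(-9*t^2 + 108*t - 315)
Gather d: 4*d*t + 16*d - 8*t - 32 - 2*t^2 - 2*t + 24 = d*(4*t + 16) - 2*t^2 - 10*t - 8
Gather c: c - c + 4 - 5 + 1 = 0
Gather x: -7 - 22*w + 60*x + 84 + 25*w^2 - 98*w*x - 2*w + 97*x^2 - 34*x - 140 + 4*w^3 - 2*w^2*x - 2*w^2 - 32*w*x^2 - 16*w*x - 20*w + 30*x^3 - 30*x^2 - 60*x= 4*w^3 + 23*w^2 - 44*w + 30*x^3 + x^2*(67 - 32*w) + x*(-2*w^2 - 114*w - 34) - 63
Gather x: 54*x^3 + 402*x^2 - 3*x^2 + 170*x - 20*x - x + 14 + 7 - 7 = 54*x^3 + 399*x^2 + 149*x + 14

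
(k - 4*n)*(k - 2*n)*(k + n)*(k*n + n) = k^4*n - 5*k^3*n^2 + k^3*n + 2*k^2*n^3 - 5*k^2*n^2 + 8*k*n^4 + 2*k*n^3 + 8*n^4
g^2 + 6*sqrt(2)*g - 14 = (g - sqrt(2))*(g + 7*sqrt(2))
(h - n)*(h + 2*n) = h^2 + h*n - 2*n^2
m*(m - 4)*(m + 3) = m^3 - m^2 - 12*m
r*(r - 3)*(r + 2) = r^3 - r^2 - 6*r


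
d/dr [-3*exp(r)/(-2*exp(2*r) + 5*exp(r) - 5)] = (15 - 6*exp(2*r))*exp(r)/(4*exp(4*r) - 20*exp(3*r) + 45*exp(2*r) - 50*exp(r) + 25)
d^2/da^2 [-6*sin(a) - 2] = 6*sin(a)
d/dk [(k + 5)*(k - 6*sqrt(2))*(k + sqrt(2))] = 3*k^2 - 10*sqrt(2)*k + 10*k - 25*sqrt(2) - 12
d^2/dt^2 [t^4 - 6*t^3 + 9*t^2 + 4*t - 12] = 12*t^2 - 36*t + 18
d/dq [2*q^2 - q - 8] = 4*q - 1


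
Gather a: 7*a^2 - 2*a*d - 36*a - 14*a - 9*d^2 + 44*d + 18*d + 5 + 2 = 7*a^2 + a*(-2*d - 50) - 9*d^2 + 62*d + 7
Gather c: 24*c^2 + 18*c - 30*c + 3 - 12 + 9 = 24*c^2 - 12*c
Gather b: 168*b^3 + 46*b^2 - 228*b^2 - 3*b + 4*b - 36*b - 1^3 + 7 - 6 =168*b^3 - 182*b^2 - 35*b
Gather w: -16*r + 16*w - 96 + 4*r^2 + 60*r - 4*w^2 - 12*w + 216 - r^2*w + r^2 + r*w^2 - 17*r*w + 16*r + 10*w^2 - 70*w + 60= 5*r^2 + 60*r + w^2*(r + 6) + w*(-r^2 - 17*r - 66) + 180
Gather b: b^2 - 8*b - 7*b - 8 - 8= b^2 - 15*b - 16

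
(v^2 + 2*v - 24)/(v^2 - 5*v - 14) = (-v^2 - 2*v + 24)/(-v^2 + 5*v + 14)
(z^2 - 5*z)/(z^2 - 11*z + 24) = z*(z - 5)/(z^2 - 11*z + 24)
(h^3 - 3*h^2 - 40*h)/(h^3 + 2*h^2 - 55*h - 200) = h/(h + 5)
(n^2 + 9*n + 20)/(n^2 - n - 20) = (n + 5)/(n - 5)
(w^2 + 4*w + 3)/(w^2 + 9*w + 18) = (w + 1)/(w + 6)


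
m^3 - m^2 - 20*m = m*(m - 5)*(m + 4)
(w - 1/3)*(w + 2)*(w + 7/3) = w^3 + 4*w^2 + 29*w/9 - 14/9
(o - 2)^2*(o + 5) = o^3 + o^2 - 16*o + 20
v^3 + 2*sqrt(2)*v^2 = v^2*(v + 2*sqrt(2))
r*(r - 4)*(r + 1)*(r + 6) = r^4 + 3*r^3 - 22*r^2 - 24*r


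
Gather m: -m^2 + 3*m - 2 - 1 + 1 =-m^2 + 3*m - 2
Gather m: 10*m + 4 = 10*m + 4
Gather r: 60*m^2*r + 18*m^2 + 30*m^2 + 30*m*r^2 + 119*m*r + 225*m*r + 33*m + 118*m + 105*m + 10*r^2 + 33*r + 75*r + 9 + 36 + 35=48*m^2 + 256*m + r^2*(30*m + 10) + r*(60*m^2 + 344*m + 108) + 80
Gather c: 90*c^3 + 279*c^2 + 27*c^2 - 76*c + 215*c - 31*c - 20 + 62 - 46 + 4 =90*c^3 + 306*c^2 + 108*c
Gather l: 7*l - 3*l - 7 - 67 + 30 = 4*l - 44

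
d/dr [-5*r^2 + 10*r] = 10 - 10*r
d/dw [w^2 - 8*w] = 2*w - 8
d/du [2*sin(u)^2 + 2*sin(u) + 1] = 2*sin(2*u) + 2*cos(u)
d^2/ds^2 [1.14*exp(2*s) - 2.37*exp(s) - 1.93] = (4.56*exp(s) - 2.37)*exp(s)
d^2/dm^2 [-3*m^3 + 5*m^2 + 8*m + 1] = 10 - 18*m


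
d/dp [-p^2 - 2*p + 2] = -2*p - 2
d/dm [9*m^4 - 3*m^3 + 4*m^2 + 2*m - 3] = 36*m^3 - 9*m^2 + 8*m + 2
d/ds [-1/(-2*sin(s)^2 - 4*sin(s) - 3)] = -4*(sin(s) + 1)*cos(s)/(4*sin(s) - cos(2*s) + 4)^2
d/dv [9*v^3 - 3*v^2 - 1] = 3*v*(9*v - 2)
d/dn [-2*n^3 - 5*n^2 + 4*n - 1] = -6*n^2 - 10*n + 4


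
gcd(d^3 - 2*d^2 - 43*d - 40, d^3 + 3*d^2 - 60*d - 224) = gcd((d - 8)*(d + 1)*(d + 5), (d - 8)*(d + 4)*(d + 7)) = d - 8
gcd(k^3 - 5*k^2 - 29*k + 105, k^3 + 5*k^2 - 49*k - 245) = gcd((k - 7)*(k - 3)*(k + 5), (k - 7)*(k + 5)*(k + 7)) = k^2 - 2*k - 35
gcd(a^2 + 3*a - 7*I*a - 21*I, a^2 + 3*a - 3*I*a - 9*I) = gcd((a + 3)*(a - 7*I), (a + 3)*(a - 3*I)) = a + 3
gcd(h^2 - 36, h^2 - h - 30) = h - 6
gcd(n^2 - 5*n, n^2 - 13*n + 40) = n - 5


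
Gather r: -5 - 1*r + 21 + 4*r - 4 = 3*r + 12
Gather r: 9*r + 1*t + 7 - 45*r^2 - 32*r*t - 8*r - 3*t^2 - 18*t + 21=-45*r^2 + r*(1 - 32*t) - 3*t^2 - 17*t + 28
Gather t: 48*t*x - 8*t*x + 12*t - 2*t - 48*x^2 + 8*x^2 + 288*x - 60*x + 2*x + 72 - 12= t*(40*x + 10) - 40*x^2 + 230*x + 60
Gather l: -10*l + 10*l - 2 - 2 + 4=0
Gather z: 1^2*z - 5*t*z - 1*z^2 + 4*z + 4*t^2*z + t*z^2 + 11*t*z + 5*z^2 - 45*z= z^2*(t + 4) + z*(4*t^2 + 6*t - 40)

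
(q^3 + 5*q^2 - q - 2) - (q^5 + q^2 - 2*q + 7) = -q^5 + q^3 + 4*q^2 + q - 9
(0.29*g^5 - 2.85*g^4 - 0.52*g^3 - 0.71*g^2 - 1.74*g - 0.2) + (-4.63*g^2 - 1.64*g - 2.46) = 0.29*g^5 - 2.85*g^4 - 0.52*g^3 - 5.34*g^2 - 3.38*g - 2.66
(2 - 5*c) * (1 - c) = 5*c^2 - 7*c + 2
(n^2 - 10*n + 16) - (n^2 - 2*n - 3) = 19 - 8*n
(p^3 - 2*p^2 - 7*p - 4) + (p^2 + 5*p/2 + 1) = p^3 - p^2 - 9*p/2 - 3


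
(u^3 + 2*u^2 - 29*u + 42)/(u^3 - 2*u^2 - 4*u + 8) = (u^2 + 4*u - 21)/(u^2 - 4)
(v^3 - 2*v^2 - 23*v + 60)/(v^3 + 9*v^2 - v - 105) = (v - 4)/(v + 7)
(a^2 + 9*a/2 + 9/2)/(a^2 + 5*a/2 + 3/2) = (a + 3)/(a + 1)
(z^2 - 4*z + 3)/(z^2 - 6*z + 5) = (z - 3)/(z - 5)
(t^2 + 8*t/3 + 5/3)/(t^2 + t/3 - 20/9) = 3*(t + 1)/(3*t - 4)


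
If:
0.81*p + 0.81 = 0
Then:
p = -1.00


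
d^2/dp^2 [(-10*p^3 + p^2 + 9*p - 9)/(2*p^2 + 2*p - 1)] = 14*(-4*p^3 - 6*p^2 - 12*p - 5)/(8*p^6 + 24*p^5 + 12*p^4 - 16*p^3 - 6*p^2 + 6*p - 1)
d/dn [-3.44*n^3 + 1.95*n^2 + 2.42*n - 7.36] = -10.32*n^2 + 3.9*n + 2.42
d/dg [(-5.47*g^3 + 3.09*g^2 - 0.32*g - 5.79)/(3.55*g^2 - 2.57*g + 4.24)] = (-19.4185*g^4 + 28.1158*g^3 - 76.3837*g^2 + 67.3122*g - 16.2371)/(12.6025*g^4 - 18.247*g^3 + 36.7089*g^2 - 21.7936*g + 17.9776)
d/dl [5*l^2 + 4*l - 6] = 10*l + 4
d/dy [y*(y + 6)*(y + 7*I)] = 3*y^2 + y*(12 + 14*I) + 42*I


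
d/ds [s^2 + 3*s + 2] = 2*s + 3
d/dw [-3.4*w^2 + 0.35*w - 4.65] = 0.35 - 6.8*w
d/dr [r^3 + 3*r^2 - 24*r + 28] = 3*r^2 + 6*r - 24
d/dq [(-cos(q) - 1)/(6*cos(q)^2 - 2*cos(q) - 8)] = -3*sin(q)/(2*(3*cos(q) - 4)^2)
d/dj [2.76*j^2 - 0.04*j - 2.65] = 5.52*j - 0.04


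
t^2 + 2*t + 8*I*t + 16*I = (t + 2)*(t + 8*I)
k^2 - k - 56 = (k - 8)*(k + 7)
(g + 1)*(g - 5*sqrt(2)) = g^2 - 5*sqrt(2)*g + g - 5*sqrt(2)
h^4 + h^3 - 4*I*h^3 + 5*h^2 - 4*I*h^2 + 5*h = h*(h + 1)*(h - 5*I)*(h + I)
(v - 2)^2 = v^2 - 4*v + 4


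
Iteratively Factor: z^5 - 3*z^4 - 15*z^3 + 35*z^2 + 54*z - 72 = (z - 4)*(z^4 + z^3 - 11*z^2 - 9*z + 18) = (z - 4)*(z - 1)*(z^3 + 2*z^2 - 9*z - 18) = (z - 4)*(z - 1)*(z + 2)*(z^2 - 9) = (z - 4)*(z - 3)*(z - 1)*(z + 2)*(z + 3)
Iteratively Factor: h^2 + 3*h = (h)*(h + 3)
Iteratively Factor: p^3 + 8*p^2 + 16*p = (p + 4)*(p^2 + 4*p) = (p + 4)^2*(p)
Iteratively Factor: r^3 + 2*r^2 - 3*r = (r + 3)*(r^2 - r) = (r - 1)*(r + 3)*(r)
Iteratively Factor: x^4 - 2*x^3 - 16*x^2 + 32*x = (x - 2)*(x^3 - 16*x) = x*(x - 2)*(x^2 - 16) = x*(x - 4)*(x - 2)*(x + 4)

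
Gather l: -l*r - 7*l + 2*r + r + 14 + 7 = l*(-r - 7) + 3*r + 21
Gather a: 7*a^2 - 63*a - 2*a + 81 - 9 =7*a^2 - 65*a + 72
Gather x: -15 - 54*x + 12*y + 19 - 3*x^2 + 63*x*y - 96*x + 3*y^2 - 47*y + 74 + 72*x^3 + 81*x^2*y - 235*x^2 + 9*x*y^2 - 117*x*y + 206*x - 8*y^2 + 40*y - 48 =72*x^3 + x^2*(81*y - 238) + x*(9*y^2 - 54*y + 56) - 5*y^2 + 5*y + 30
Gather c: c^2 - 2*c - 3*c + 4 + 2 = c^2 - 5*c + 6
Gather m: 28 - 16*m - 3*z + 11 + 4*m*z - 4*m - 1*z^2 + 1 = m*(4*z - 20) - z^2 - 3*z + 40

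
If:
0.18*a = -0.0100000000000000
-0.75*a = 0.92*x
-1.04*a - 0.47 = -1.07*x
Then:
No Solution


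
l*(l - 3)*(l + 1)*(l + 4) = l^4 + 2*l^3 - 11*l^2 - 12*l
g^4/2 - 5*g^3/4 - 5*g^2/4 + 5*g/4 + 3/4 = (g/2 + 1/2)*(g - 3)*(g - 1)*(g + 1/2)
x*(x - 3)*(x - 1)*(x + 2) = x^4 - 2*x^3 - 5*x^2 + 6*x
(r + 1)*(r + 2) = r^2 + 3*r + 2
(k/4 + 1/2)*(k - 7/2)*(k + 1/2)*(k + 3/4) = k^4/4 - k^3/16 - 17*k^2/8 - 149*k/64 - 21/32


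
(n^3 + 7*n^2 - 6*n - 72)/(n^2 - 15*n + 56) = (n^3 + 7*n^2 - 6*n - 72)/(n^2 - 15*n + 56)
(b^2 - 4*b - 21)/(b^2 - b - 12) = (b - 7)/(b - 4)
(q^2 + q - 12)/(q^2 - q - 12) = (-q^2 - q + 12)/(-q^2 + q + 12)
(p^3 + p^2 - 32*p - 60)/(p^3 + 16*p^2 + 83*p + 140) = (p^2 - 4*p - 12)/(p^2 + 11*p + 28)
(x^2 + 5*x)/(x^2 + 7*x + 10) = x/(x + 2)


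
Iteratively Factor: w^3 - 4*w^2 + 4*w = (w - 2)*(w^2 - 2*w) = (w - 2)^2*(w)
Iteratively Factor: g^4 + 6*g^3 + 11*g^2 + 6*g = (g + 1)*(g^3 + 5*g^2 + 6*g) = (g + 1)*(g + 2)*(g^2 + 3*g) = g*(g + 1)*(g + 2)*(g + 3)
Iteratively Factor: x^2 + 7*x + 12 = (x + 4)*(x + 3)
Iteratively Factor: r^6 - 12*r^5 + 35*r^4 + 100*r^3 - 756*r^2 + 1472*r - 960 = (r - 2)*(r^5 - 10*r^4 + 15*r^3 + 130*r^2 - 496*r + 480) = (r - 5)*(r - 2)*(r^4 - 5*r^3 - 10*r^2 + 80*r - 96) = (r - 5)*(r - 3)*(r - 2)*(r^3 - 2*r^2 - 16*r + 32) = (r - 5)*(r - 3)*(r - 2)^2*(r^2 - 16) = (r - 5)*(r - 4)*(r - 3)*(r - 2)^2*(r + 4)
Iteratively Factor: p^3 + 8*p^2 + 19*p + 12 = (p + 3)*(p^2 + 5*p + 4) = (p + 1)*(p + 3)*(p + 4)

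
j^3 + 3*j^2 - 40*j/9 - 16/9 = (j - 4/3)*(j + 1/3)*(j + 4)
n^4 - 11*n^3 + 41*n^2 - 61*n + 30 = (n - 5)*(n - 3)*(n - 2)*(n - 1)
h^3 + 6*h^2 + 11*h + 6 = (h + 1)*(h + 2)*(h + 3)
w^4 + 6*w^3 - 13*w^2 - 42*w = w*(w - 3)*(w + 2)*(w + 7)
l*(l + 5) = l^2 + 5*l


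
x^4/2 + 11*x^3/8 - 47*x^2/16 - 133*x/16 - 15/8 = (x/2 + 1)*(x - 5/2)*(x + 1/4)*(x + 3)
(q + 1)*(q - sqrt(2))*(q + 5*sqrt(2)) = q^3 + q^2 + 4*sqrt(2)*q^2 - 10*q + 4*sqrt(2)*q - 10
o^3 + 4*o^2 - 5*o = o*(o - 1)*(o + 5)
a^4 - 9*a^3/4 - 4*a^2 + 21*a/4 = a*(a - 3)*(a - 1)*(a + 7/4)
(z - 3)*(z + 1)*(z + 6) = z^3 + 4*z^2 - 15*z - 18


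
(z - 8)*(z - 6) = z^2 - 14*z + 48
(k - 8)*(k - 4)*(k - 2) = k^3 - 14*k^2 + 56*k - 64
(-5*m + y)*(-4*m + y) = 20*m^2 - 9*m*y + y^2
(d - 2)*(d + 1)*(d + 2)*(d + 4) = d^4 + 5*d^3 - 20*d - 16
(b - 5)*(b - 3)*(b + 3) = b^3 - 5*b^2 - 9*b + 45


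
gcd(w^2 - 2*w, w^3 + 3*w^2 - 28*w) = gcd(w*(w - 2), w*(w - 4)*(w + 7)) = w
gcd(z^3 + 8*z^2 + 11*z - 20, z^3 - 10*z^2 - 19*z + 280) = z + 5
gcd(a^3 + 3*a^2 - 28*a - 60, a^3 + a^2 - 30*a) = a^2 + a - 30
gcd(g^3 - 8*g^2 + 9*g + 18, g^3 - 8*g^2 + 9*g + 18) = g^3 - 8*g^2 + 9*g + 18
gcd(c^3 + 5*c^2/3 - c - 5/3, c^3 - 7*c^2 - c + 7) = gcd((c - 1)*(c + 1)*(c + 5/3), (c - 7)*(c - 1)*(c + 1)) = c^2 - 1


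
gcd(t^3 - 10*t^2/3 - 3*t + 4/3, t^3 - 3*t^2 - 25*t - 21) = t + 1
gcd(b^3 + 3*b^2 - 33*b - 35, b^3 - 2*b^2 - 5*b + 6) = 1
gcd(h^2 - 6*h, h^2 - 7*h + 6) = h - 6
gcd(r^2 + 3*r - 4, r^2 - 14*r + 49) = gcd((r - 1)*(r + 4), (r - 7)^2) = 1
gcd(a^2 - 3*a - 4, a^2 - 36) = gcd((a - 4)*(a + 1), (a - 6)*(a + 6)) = 1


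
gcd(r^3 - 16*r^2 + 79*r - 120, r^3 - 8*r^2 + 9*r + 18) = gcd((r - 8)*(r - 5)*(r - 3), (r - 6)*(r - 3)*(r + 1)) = r - 3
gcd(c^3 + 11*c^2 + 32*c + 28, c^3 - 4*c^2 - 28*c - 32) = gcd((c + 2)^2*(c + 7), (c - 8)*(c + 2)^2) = c^2 + 4*c + 4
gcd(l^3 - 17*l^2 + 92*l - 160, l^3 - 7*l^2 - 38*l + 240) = l^2 - 13*l + 40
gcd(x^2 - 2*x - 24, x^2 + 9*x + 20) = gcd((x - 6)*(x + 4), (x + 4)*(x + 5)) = x + 4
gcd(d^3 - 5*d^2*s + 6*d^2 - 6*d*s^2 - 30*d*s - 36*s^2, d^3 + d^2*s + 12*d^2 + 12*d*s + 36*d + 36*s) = d^2 + d*s + 6*d + 6*s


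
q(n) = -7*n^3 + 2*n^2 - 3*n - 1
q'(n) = -21*n^2 + 4*n - 3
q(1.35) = -18.63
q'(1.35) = -35.87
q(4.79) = -738.80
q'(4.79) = -465.67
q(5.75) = -1282.89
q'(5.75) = -674.31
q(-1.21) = 17.96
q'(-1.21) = -38.59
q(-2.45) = 121.30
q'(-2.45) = -138.85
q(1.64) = -31.42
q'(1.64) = -52.92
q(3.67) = -331.09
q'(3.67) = -271.17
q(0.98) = -8.61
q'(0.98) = -19.25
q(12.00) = -11845.00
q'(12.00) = -2979.00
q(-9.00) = 5291.00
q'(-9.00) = -1740.00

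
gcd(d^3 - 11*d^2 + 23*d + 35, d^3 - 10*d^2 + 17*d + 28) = d^2 - 6*d - 7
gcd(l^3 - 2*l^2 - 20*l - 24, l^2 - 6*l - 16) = l + 2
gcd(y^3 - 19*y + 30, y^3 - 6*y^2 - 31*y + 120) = y^2 + 2*y - 15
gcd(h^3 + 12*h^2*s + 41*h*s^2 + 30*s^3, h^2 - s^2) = h + s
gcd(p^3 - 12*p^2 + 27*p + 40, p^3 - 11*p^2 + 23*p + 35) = p^2 - 4*p - 5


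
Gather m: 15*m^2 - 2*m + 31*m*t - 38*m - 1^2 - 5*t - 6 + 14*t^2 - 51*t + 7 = 15*m^2 + m*(31*t - 40) + 14*t^2 - 56*t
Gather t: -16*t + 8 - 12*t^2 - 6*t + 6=-12*t^2 - 22*t + 14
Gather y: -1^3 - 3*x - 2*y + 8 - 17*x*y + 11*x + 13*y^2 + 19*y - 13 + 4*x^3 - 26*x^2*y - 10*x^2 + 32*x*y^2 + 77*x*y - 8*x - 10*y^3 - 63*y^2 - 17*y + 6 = 4*x^3 - 10*x^2 - 10*y^3 + y^2*(32*x - 50) + y*(-26*x^2 + 60*x)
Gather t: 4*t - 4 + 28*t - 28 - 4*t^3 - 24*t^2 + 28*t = -4*t^3 - 24*t^2 + 60*t - 32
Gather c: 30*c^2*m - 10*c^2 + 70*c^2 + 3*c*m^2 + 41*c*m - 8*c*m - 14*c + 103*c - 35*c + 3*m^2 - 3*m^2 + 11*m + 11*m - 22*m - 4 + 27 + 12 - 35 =c^2*(30*m + 60) + c*(3*m^2 + 33*m + 54)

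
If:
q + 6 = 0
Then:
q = -6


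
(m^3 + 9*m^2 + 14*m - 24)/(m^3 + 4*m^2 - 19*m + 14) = (m^2 + 10*m + 24)/(m^2 + 5*m - 14)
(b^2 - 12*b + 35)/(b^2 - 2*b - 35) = (b - 5)/(b + 5)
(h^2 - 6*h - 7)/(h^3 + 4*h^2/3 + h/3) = 3*(h - 7)/(h*(3*h + 1))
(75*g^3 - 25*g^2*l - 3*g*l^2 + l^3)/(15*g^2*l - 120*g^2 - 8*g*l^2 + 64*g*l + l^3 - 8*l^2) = (5*g + l)/(l - 8)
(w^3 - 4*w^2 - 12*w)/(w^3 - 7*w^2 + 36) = w/(w - 3)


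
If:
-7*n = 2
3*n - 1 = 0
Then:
No Solution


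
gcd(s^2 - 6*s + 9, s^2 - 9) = s - 3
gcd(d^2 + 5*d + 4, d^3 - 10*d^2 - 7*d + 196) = d + 4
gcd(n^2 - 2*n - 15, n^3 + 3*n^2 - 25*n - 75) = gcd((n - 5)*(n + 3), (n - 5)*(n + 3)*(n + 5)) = n^2 - 2*n - 15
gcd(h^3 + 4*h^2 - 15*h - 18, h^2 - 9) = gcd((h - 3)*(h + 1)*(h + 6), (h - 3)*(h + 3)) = h - 3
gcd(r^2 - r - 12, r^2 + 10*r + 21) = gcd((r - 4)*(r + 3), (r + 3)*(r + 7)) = r + 3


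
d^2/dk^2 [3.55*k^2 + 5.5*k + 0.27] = 7.10000000000000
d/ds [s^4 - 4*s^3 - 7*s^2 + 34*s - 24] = 4*s^3 - 12*s^2 - 14*s + 34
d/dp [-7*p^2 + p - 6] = 1 - 14*p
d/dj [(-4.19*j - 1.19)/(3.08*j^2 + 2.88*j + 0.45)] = (12.9052*j^2 + 7.3304*j + 1.5417)/(9.4864*j^4 + 17.7408*j^3 + 11.0664*j^2 + 2.592*j + 0.2025)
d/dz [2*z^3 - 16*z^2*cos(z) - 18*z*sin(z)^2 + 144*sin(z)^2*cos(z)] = 16*z^2*sin(z) + 6*z^2 - 18*z*sin(2*z) - 32*z*cos(z) - 36*sin(z) + 108*sin(3*z) + 9*cos(2*z) - 9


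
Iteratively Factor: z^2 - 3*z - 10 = (z + 2)*(z - 5)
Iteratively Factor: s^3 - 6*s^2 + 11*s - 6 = (s - 1)*(s^2 - 5*s + 6) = (s - 3)*(s - 1)*(s - 2)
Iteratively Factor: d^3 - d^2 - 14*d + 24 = (d - 2)*(d^2 + d - 12) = (d - 3)*(d - 2)*(d + 4)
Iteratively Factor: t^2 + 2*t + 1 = (t + 1)*(t + 1)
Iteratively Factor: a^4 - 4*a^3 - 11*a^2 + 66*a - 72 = (a - 2)*(a^3 - 2*a^2 - 15*a + 36) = (a - 3)*(a - 2)*(a^2 + a - 12) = (a - 3)*(a - 2)*(a + 4)*(a - 3)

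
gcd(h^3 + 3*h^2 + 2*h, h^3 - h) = h^2 + h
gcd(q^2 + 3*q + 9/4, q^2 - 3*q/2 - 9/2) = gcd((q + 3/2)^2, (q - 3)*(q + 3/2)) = q + 3/2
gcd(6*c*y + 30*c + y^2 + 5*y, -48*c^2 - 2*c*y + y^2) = 6*c + y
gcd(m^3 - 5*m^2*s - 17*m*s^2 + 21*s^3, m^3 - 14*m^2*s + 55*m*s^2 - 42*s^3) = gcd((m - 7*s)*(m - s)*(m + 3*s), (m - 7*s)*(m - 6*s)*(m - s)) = m^2 - 8*m*s + 7*s^2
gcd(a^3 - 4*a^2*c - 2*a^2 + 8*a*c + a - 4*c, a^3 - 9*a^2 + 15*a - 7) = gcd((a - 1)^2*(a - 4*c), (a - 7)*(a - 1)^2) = a^2 - 2*a + 1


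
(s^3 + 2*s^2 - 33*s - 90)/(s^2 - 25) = (s^2 - 3*s - 18)/(s - 5)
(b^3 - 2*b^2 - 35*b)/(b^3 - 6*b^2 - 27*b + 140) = b/(b - 4)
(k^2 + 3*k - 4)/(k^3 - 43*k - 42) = (-k^2 - 3*k + 4)/(-k^3 + 43*k + 42)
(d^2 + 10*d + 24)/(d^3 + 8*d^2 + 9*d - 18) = (d + 4)/(d^2 + 2*d - 3)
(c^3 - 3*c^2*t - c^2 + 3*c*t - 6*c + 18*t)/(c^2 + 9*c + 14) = (c^2 - 3*c*t - 3*c + 9*t)/(c + 7)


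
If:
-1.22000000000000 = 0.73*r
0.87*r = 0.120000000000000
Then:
No Solution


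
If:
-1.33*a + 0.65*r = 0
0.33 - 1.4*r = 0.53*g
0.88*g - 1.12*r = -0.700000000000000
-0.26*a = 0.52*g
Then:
No Solution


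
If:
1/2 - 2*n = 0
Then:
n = 1/4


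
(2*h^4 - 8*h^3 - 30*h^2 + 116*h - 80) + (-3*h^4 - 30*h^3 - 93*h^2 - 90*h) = -h^4 - 38*h^3 - 123*h^2 + 26*h - 80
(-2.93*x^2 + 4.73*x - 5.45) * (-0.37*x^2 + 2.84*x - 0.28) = 1.0841*x^4 - 10.0713*x^3 + 16.2701*x^2 - 16.8024*x + 1.526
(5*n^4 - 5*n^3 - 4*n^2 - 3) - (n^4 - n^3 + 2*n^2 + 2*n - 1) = 4*n^4 - 4*n^3 - 6*n^2 - 2*n - 2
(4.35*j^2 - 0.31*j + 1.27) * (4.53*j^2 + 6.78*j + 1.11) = 19.7055*j^4 + 28.0887*j^3 + 8.4798*j^2 + 8.2665*j + 1.4097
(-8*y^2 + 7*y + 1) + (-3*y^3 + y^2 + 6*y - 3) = -3*y^3 - 7*y^2 + 13*y - 2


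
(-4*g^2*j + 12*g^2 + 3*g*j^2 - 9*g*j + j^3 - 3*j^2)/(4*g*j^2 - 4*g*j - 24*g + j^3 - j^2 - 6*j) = (-g + j)/(j + 2)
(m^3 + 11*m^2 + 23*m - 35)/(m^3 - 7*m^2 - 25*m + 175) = (m^2 + 6*m - 7)/(m^2 - 12*m + 35)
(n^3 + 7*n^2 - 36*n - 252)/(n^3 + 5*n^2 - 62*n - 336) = (n - 6)/(n - 8)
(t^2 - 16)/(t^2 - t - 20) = (t - 4)/(t - 5)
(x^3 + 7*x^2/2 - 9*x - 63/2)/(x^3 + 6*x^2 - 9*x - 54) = (x + 7/2)/(x + 6)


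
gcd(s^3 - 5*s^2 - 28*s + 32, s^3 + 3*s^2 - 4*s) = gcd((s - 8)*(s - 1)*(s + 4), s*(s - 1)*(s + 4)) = s^2 + 3*s - 4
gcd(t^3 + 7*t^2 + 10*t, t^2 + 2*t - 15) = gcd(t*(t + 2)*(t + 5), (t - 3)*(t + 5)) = t + 5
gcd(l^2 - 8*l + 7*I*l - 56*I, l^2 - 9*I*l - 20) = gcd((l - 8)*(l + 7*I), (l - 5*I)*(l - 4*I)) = 1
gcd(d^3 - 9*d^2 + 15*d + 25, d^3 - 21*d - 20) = d^2 - 4*d - 5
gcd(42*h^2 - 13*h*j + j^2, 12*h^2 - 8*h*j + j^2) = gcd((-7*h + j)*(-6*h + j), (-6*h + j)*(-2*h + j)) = 6*h - j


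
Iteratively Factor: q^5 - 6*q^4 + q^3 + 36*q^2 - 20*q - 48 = (q + 1)*(q^4 - 7*q^3 + 8*q^2 + 28*q - 48) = (q - 3)*(q + 1)*(q^3 - 4*q^2 - 4*q + 16) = (q - 3)*(q + 1)*(q + 2)*(q^2 - 6*q + 8) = (q - 3)*(q - 2)*(q + 1)*(q + 2)*(q - 4)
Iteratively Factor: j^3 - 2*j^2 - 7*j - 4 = (j - 4)*(j^2 + 2*j + 1) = (j - 4)*(j + 1)*(j + 1)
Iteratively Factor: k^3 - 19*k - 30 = (k + 2)*(k^2 - 2*k - 15) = (k - 5)*(k + 2)*(k + 3)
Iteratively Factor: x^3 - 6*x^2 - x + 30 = (x - 5)*(x^2 - x - 6) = (x - 5)*(x + 2)*(x - 3)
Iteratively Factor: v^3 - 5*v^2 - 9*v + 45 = (v - 5)*(v^2 - 9) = (v - 5)*(v + 3)*(v - 3)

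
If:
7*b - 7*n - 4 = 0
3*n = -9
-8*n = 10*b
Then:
No Solution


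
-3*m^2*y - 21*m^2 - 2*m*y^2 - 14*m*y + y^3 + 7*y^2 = (-3*m + y)*(m + y)*(y + 7)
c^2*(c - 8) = c^3 - 8*c^2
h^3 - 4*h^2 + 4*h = h*(h - 2)^2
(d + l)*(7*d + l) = 7*d^2 + 8*d*l + l^2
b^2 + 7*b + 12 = (b + 3)*(b + 4)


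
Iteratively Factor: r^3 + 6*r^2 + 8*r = (r)*(r^2 + 6*r + 8) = r*(r + 2)*(r + 4)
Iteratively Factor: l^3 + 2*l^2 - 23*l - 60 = (l + 3)*(l^2 - l - 20) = (l + 3)*(l + 4)*(l - 5)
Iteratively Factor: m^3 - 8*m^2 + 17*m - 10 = (m - 1)*(m^2 - 7*m + 10) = (m - 5)*(m - 1)*(m - 2)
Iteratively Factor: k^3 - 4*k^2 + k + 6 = (k + 1)*(k^2 - 5*k + 6) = (k - 3)*(k + 1)*(k - 2)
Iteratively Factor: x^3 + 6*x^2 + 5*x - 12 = (x - 1)*(x^2 + 7*x + 12) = (x - 1)*(x + 3)*(x + 4)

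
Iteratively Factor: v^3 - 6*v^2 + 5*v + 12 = (v + 1)*(v^2 - 7*v + 12) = (v - 3)*(v + 1)*(v - 4)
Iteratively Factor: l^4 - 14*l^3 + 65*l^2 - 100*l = (l - 4)*(l^3 - 10*l^2 + 25*l) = l*(l - 4)*(l^2 - 10*l + 25) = l*(l - 5)*(l - 4)*(l - 5)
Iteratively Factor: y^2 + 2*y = (y + 2)*(y)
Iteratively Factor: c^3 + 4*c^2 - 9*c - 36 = (c + 4)*(c^2 - 9) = (c - 3)*(c + 4)*(c + 3)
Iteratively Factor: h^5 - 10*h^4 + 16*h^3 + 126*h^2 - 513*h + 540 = (h - 3)*(h^4 - 7*h^3 - 5*h^2 + 111*h - 180) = (h - 3)^2*(h^3 - 4*h^2 - 17*h + 60) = (h - 3)^2*(h + 4)*(h^2 - 8*h + 15) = (h - 5)*(h - 3)^2*(h + 4)*(h - 3)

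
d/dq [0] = 0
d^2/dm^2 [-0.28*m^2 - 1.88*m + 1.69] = -0.560000000000000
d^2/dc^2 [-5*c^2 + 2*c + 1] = -10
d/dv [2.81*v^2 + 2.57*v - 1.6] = 5.62*v + 2.57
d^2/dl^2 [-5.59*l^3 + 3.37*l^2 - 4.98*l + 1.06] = 6.74 - 33.54*l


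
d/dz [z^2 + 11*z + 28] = 2*z + 11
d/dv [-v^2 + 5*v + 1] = 5 - 2*v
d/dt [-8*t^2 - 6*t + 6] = -16*t - 6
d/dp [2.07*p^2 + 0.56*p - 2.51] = 4.14*p + 0.56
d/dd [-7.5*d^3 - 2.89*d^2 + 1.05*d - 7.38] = -22.5*d^2 - 5.78*d + 1.05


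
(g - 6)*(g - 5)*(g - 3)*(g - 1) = g^4 - 15*g^3 + 77*g^2 - 153*g + 90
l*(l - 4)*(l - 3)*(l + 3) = l^4 - 4*l^3 - 9*l^2 + 36*l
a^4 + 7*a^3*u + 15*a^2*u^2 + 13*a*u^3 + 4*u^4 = (a + u)^3*(a + 4*u)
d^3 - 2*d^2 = d^2*(d - 2)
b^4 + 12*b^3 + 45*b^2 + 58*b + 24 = (b + 1)^2*(b + 4)*(b + 6)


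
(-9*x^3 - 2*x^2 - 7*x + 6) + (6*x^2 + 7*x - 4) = -9*x^3 + 4*x^2 + 2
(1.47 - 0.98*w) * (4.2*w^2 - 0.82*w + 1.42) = -4.116*w^3 + 6.9776*w^2 - 2.597*w + 2.0874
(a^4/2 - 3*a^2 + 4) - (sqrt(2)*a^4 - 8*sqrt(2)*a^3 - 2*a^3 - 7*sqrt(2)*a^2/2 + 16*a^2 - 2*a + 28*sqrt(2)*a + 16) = -sqrt(2)*a^4 + a^4/2 + 2*a^3 + 8*sqrt(2)*a^3 - 19*a^2 + 7*sqrt(2)*a^2/2 - 28*sqrt(2)*a + 2*a - 12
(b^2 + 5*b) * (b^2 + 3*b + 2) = b^4 + 8*b^3 + 17*b^2 + 10*b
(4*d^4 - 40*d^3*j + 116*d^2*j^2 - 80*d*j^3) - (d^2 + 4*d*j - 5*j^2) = 4*d^4 - 40*d^3*j + 116*d^2*j^2 - d^2 - 80*d*j^3 - 4*d*j + 5*j^2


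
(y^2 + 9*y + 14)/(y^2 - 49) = (y + 2)/(y - 7)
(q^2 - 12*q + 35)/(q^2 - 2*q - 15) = (q - 7)/(q + 3)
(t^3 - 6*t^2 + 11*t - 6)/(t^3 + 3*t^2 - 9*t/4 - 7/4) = 4*(t^2 - 5*t + 6)/(4*t^2 + 16*t + 7)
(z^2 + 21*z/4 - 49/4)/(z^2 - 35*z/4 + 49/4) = (z + 7)/(z - 7)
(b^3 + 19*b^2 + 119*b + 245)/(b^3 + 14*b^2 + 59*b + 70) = (b + 7)/(b + 2)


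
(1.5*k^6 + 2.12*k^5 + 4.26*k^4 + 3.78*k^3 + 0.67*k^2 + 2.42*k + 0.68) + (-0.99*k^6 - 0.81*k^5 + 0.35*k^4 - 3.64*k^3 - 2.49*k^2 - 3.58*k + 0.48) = 0.51*k^6 + 1.31*k^5 + 4.61*k^4 + 0.14*k^3 - 1.82*k^2 - 1.16*k + 1.16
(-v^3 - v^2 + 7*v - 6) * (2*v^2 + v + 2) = -2*v^5 - 3*v^4 + 11*v^3 - 7*v^2 + 8*v - 12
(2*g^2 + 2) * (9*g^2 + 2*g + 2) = 18*g^4 + 4*g^3 + 22*g^2 + 4*g + 4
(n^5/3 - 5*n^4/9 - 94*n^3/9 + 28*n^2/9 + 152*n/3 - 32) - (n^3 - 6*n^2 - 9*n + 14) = n^5/3 - 5*n^4/9 - 103*n^3/9 + 82*n^2/9 + 179*n/3 - 46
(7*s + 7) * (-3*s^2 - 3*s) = -21*s^3 - 42*s^2 - 21*s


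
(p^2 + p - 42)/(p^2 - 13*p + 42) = (p + 7)/(p - 7)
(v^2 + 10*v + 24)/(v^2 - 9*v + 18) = (v^2 + 10*v + 24)/(v^2 - 9*v + 18)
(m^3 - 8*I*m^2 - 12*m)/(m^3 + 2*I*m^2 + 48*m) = (m - 2*I)/(m + 8*I)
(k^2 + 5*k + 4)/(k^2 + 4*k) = (k + 1)/k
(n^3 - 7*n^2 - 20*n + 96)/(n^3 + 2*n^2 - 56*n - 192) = (n - 3)/(n + 6)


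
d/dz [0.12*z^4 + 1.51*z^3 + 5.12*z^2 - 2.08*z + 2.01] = 0.48*z^3 + 4.53*z^2 + 10.24*z - 2.08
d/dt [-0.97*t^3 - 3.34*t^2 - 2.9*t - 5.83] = -2.91*t^2 - 6.68*t - 2.9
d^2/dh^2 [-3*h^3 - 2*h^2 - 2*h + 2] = -18*h - 4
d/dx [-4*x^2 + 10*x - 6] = 10 - 8*x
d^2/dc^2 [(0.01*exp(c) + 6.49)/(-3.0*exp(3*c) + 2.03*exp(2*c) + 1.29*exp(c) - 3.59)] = (-0.36*exp(6*c) - 525.5073*exp(5*c) + 434.569091*exp(4*c) - 55.319677*exp(3*c) + 577.652349*exp(2*c) - 200.035012*exp(c) - 30.18472)*exp(c)/(27.0*exp(9*c) - 54.81*exp(8*c) + 2.25809999999999*exp(7*c) + 135.701173*exp(6*c) - 132.149583*exp(5*c) - 49.112076*exp(4*c) + 170.253009*exp(3*c) - 60.566172*exp(2*c) - 49.876947*exp(c) + 46.268279)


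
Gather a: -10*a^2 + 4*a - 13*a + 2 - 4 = -10*a^2 - 9*a - 2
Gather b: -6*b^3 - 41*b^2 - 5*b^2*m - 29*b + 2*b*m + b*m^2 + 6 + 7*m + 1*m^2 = -6*b^3 + b^2*(-5*m - 41) + b*(m^2 + 2*m - 29) + m^2 + 7*m + 6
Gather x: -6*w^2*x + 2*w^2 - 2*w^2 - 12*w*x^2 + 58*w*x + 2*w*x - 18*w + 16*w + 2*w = -12*w*x^2 + x*(-6*w^2 + 60*w)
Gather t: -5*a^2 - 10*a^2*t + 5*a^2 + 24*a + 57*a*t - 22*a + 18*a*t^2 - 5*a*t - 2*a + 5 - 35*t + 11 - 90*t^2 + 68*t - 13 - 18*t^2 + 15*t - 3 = t^2*(18*a - 108) + t*(-10*a^2 + 52*a + 48)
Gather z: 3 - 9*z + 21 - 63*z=24 - 72*z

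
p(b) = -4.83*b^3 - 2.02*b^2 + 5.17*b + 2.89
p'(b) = -14.49*b^2 - 4.04*b + 5.17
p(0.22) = 3.88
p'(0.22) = 3.58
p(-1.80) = 15.21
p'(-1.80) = -34.51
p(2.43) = -65.78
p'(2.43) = -90.21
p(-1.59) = 8.98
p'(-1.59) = -25.04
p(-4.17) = 296.44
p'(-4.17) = -229.95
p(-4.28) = 322.44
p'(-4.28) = -242.97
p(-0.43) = 0.68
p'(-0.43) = 4.23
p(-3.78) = 215.35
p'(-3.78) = -186.60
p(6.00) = -1082.09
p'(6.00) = -540.71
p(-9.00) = 3313.81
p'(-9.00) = -1132.16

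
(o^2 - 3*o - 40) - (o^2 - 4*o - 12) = o - 28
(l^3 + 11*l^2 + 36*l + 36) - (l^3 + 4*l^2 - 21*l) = 7*l^2 + 57*l + 36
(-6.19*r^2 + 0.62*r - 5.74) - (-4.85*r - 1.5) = -6.19*r^2 + 5.47*r - 4.24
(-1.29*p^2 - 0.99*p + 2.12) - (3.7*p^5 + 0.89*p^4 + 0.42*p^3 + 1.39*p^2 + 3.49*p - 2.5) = -3.7*p^5 - 0.89*p^4 - 0.42*p^3 - 2.68*p^2 - 4.48*p + 4.62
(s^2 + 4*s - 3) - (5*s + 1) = s^2 - s - 4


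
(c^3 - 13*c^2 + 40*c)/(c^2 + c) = (c^2 - 13*c + 40)/(c + 1)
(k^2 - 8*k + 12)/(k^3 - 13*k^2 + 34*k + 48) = (k - 2)/(k^2 - 7*k - 8)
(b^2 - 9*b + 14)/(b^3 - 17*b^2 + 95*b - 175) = (b - 2)/(b^2 - 10*b + 25)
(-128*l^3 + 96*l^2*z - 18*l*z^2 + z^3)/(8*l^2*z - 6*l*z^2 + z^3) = (64*l^2 - 16*l*z + z^2)/(z*(-4*l + z))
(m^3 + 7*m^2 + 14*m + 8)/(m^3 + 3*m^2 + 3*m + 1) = (m^2 + 6*m + 8)/(m^2 + 2*m + 1)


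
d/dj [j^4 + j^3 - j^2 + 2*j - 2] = 4*j^3 + 3*j^2 - 2*j + 2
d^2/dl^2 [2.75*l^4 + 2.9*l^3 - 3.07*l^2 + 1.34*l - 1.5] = 33.0*l^2 + 17.4*l - 6.14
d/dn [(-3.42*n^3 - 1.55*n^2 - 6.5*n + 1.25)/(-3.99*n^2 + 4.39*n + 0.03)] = (13.6458*n^4 - 30.0276*n^3 - 33.0473*n^2 + 9.882*n - 5.6825)/(15.9201*n^4 - 35.0322*n^3 + 19.0327*n^2 + 0.2634*n + 0.0009)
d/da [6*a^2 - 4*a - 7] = 12*a - 4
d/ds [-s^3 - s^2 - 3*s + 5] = -3*s^2 - 2*s - 3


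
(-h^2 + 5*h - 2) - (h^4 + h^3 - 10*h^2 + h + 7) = -h^4 - h^3 + 9*h^2 + 4*h - 9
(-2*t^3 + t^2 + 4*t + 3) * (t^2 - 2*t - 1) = -2*t^5 + 5*t^4 + 4*t^3 - 6*t^2 - 10*t - 3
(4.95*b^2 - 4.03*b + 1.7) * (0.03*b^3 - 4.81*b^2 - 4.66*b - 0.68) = 0.1485*b^5 - 23.9304*b^4 - 3.6317*b^3 + 7.2368*b^2 - 5.1816*b - 1.156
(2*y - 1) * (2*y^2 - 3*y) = 4*y^3 - 8*y^2 + 3*y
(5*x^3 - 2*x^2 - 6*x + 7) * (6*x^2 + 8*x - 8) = 30*x^5 + 28*x^4 - 92*x^3 + 10*x^2 + 104*x - 56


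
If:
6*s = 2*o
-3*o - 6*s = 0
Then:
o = 0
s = 0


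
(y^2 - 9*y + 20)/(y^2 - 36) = (y^2 - 9*y + 20)/(y^2 - 36)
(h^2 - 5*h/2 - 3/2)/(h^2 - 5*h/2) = (2*h^2 - 5*h - 3)/(h*(2*h - 5))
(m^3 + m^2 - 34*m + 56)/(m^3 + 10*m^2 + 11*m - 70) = (m - 4)/(m + 5)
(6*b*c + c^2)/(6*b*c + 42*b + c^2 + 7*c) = c/(c + 7)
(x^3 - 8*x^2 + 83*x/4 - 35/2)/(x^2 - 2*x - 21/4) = (2*x^2 - 9*x + 10)/(2*x + 3)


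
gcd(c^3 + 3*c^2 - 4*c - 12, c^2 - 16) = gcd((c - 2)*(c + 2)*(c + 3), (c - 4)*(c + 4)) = 1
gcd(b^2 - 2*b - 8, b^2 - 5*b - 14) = b + 2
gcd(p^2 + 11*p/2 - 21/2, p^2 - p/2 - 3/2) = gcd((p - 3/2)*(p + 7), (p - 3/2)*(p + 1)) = p - 3/2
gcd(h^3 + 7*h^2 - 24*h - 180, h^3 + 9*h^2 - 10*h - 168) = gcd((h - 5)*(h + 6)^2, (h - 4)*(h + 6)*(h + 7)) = h + 6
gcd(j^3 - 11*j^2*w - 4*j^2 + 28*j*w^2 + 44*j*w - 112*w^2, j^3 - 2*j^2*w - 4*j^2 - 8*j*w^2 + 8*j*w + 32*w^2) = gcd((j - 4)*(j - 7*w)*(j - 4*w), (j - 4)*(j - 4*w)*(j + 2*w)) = -j^2 + 4*j*w + 4*j - 16*w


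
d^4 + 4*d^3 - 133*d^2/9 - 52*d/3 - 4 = (d - 3)*(d + 1/3)*(d + 2/3)*(d + 6)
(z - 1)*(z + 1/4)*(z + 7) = z^3 + 25*z^2/4 - 11*z/2 - 7/4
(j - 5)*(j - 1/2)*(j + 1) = j^3 - 9*j^2/2 - 3*j + 5/2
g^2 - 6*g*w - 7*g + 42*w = (g - 7)*(g - 6*w)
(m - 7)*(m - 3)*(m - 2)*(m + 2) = m^4 - 10*m^3 + 17*m^2 + 40*m - 84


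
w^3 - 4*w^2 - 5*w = w*(w - 5)*(w + 1)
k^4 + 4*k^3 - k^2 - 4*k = k*(k - 1)*(k + 1)*(k + 4)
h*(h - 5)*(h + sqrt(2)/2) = h^3 - 5*h^2 + sqrt(2)*h^2/2 - 5*sqrt(2)*h/2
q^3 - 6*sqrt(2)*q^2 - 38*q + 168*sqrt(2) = (q - 7*sqrt(2))*(q - 3*sqrt(2))*(q + 4*sqrt(2))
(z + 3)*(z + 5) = z^2 + 8*z + 15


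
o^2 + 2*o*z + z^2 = (o + z)^2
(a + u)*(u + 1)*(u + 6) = a*u^2 + 7*a*u + 6*a + u^3 + 7*u^2 + 6*u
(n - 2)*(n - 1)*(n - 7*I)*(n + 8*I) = n^4 - 3*n^3 + I*n^3 + 58*n^2 - 3*I*n^2 - 168*n + 2*I*n + 112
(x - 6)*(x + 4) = x^2 - 2*x - 24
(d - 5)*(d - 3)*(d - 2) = d^3 - 10*d^2 + 31*d - 30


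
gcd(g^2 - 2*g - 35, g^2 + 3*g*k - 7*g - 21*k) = g - 7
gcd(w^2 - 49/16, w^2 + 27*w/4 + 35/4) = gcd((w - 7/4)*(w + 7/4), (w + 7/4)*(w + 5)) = w + 7/4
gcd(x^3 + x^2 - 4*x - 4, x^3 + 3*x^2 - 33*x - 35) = x + 1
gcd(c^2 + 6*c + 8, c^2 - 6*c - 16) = c + 2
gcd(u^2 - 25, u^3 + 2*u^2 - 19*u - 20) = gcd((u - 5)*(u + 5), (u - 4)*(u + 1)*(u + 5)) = u + 5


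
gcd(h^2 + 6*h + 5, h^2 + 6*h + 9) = 1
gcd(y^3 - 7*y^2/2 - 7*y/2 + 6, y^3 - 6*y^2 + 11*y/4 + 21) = y^2 - 5*y/2 - 6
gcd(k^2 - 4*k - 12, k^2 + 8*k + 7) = 1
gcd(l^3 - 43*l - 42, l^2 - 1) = l + 1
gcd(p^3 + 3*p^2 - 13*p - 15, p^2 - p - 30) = p + 5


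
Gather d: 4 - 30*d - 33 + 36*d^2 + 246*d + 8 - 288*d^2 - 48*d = -252*d^2 + 168*d - 21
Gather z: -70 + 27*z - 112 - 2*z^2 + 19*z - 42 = -2*z^2 + 46*z - 224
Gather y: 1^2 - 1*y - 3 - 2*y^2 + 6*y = -2*y^2 + 5*y - 2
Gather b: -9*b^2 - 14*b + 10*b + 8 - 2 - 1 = -9*b^2 - 4*b + 5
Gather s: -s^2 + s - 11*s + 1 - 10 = -s^2 - 10*s - 9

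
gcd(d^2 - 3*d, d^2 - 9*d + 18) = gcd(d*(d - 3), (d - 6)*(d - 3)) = d - 3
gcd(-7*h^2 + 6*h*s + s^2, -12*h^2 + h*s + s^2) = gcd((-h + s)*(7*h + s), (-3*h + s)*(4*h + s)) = 1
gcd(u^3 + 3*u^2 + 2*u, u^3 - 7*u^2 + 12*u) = u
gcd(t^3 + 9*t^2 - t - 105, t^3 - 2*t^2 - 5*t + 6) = t - 3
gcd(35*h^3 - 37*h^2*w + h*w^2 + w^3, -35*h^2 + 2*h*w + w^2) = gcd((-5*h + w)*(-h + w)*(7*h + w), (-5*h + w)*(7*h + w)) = -35*h^2 + 2*h*w + w^2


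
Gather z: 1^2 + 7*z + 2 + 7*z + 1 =14*z + 4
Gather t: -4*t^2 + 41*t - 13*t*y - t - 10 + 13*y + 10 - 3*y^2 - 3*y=-4*t^2 + t*(40 - 13*y) - 3*y^2 + 10*y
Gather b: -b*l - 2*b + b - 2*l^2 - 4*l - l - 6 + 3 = b*(-l - 1) - 2*l^2 - 5*l - 3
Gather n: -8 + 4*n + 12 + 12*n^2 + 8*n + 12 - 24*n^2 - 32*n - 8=-12*n^2 - 20*n + 8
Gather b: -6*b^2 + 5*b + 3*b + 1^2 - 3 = -6*b^2 + 8*b - 2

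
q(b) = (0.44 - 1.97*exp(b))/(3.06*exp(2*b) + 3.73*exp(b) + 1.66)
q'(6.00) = 0.00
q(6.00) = 0.00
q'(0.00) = -0.02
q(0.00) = -0.18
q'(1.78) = 0.07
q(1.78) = -0.09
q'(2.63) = 0.04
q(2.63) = -0.04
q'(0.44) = 0.04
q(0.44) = -0.18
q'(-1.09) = -0.16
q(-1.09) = -0.07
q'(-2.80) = -0.09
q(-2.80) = 0.17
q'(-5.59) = -0.01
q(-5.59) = 0.26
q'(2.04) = 0.06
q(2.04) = -0.07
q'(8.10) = 0.00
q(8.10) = -0.00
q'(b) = (0.44 - 1.97*exp(b))*(-6.12*exp(2*b) - 3.73*exp(b))/(3.06*exp(2*b) + 3.73*exp(b) + 1.66)^2 - 1.97*exp(b)/(3.06*exp(2*b) + 3.73*exp(b) + 1.66) = (6.0282*exp(2*b) - 2.6928*exp(b) - 4.9114)*exp(b)/(9.3636*exp(4*b) + 22.8276*exp(3*b) + 24.0721*exp(2*b) + 12.3836*exp(b) + 2.7556)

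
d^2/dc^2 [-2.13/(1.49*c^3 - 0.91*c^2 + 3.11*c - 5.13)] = ((19.0422*c - 3.8766)*(1.49*c^3 - 0.91*c^2 + 3.11*c - 5.13) - 2.13*(4.47*c^2 - 1.82*c + 3.11)*(8.94*c^2 - 3.64*c + 6.22))/(1.49*c^3 - 0.91*c^2 + 3.11*c - 5.13)^3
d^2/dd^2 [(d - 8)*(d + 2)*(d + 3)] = 6*d - 6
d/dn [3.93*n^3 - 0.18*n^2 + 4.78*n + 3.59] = 11.79*n^2 - 0.36*n + 4.78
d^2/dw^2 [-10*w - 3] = 0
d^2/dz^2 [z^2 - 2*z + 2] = 2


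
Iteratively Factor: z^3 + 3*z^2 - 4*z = (z + 4)*(z^2 - z) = z*(z + 4)*(z - 1)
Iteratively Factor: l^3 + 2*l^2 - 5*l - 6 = (l - 2)*(l^2 + 4*l + 3) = (l - 2)*(l + 1)*(l + 3)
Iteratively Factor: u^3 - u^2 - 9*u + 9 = (u - 1)*(u^2 - 9) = (u - 3)*(u - 1)*(u + 3)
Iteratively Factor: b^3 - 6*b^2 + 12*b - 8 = (b - 2)*(b^2 - 4*b + 4) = (b - 2)^2*(b - 2)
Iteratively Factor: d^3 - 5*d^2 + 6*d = (d - 3)*(d^2 - 2*d) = d*(d - 3)*(d - 2)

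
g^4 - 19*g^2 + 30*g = g*(g - 3)*(g - 2)*(g + 5)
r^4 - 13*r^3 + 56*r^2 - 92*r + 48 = (r - 6)*(r - 4)*(r - 2)*(r - 1)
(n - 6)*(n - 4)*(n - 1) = n^3 - 11*n^2 + 34*n - 24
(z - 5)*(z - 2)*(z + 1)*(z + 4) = z^4 - 2*z^3 - 21*z^2 + 22*z + 40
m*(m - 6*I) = m^2 - 6*I*m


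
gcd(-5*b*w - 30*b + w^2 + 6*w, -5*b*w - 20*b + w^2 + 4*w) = -5*b + w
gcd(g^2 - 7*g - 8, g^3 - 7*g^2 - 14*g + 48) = g - 8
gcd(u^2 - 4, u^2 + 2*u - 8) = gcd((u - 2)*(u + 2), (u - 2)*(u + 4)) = u - 2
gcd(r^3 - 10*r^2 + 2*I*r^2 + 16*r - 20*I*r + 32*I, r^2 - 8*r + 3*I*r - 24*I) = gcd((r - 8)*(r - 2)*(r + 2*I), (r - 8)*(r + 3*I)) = r - 8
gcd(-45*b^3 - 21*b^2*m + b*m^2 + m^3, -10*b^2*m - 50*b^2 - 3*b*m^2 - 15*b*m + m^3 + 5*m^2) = 5*b - m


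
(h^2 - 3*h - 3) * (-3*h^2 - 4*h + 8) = -3*h^4 + 5*h^3 + 29*h^2 - 12*h - 24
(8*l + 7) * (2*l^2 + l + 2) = 16*l^3 + 22*l^2 + 23*l + 14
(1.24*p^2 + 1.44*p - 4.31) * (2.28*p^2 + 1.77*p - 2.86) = 2.8272*p^4 + 5.478*p^3 - 10.8244*p^2 - 11.7471*p + 12.3266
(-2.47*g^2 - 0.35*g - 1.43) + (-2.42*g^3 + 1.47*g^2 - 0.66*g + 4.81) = -2.42*g^3 - 1.0*g^2 - 1.01*g + 3.38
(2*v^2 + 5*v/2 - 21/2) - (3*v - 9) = 2*v^2 - v/2 - 3/2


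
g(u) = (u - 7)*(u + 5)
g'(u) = 2*u - 2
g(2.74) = -32.97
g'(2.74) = 3.48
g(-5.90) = 11.61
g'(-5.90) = -13.80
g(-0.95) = -32.20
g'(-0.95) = -3.90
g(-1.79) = -28.22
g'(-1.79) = -5.58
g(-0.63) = -33.34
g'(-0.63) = -3.26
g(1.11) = -35.99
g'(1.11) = 0.22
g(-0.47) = -33.84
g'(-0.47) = -2.94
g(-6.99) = 27.84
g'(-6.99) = -15.98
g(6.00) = -11.00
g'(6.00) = 10.00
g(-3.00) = -20.00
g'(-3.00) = -8.00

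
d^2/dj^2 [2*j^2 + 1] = 4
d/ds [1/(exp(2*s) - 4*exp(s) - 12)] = 2*(2 - exp(s))*exp(s)/(-exp(2*s) + 4*exp(s) + 12)^2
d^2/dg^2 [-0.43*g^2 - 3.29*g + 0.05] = -0.860000000000000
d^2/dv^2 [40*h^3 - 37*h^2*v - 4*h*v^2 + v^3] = -8*h + 6*v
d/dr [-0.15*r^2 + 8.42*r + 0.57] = 8.42 - 0.3*r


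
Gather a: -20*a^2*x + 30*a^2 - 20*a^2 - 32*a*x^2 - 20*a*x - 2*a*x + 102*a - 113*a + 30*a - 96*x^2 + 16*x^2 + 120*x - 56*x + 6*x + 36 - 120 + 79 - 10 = a^2*(10 - 20*x) + a*(-32*x^2 - 22*x + 19) - 80*x^2 + 70*x - 15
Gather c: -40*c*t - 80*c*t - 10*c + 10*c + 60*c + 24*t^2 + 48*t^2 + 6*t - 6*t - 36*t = c*(60 - 120*t) + 72*t^2 - 36*t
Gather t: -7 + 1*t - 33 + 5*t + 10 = 6*t - 30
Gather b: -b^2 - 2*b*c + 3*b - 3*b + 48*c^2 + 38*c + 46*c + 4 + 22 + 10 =-b^2 - 2*b*c + 48*c^2 + 84*c + 36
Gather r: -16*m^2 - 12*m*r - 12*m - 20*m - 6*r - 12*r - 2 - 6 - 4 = -16*m^2 - 32*m + r*(-12*m - 18) - 12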